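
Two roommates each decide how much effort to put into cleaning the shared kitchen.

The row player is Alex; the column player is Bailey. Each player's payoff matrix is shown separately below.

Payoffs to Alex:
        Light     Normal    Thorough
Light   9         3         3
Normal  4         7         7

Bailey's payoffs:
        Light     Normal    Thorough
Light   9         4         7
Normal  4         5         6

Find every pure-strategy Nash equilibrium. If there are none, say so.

The pure Nash equilibria are (Light, Light) and (Normal, Thorough).

For each strategy profile, look for a profitable unilateral deviation.
(Light, Light): Alex gets 9, best alternative 4; Bailey gets 9, best alternative 7. No profitable deviation — NE.
(Light, Normal): Alex can switch to Normal (3 → 7). Not NE.
(Light, Thorough): Alex can switch to Normal (3 → 7). Not NE.
(Normal, Light): Alex can switch to Light (4 → 9). Not NE.
(Normal, Normal): Bailey can switch to Thorough (5 → 6). Not NE.
(Normal, Thorough): Alex gets 7, best alternative 3; Bailey gets 6, best alternative 5. No profitable deviation — NE.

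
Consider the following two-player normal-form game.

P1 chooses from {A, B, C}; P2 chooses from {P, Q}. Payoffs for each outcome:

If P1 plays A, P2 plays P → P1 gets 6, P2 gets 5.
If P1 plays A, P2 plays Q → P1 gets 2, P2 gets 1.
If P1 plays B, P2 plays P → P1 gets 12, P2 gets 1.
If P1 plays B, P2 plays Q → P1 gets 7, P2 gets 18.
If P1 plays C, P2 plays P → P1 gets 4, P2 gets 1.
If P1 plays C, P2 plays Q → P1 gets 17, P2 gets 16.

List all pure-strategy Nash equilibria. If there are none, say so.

Pure NE: (C, Q)

P1 against P: payoffs 6, 12, 4 → best response B.
P1 against Q: payoffs 2, 7, 17 → best response C.
P2 against A: payoffs 5, 1 → best response P.
P2 against B: payoffs 1, 18 → best response Q.
P2 against C: payoffs 1, 16 → best response Q.
Mutual best responses: (C, Q).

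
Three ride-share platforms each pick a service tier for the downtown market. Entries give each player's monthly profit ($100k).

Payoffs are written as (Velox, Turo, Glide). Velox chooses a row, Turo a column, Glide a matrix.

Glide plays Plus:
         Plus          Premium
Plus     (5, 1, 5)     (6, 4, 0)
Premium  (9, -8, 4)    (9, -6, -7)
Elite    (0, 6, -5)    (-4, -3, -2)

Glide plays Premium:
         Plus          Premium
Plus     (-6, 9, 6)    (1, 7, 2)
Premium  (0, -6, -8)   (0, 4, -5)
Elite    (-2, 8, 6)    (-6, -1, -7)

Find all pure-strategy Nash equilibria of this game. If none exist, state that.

(Plus, Plus, Plus): Velox can switch to Premium (5 → 9). Not NE.
(Plus, Plus, Premium): Velox can switch to Premium (-6 → 0). Not NE.
(Plus, Premium, Plus): Velox can switch to Premium (6 → 9). Not NE.
(Plus, Premium, Premium): Turo can switch to Plus (7 → 9). Not NE.
(Premium, Plus, Plus): Turo can switch to Premium (-8 → -6). Not NE.
(Premium, Plus, Premium): Turo can switch to Premium (-6 → 4). Not NE.
(Premium, Premium, Plus): Glide can switch to Premium (-7 → -5). Not NE.
(Premium, Premium, Premium): Velox can switch to Plus (0 → 1). Not NE.
(The remaining 4 profiles each have a profitable deviation by the same check.)

none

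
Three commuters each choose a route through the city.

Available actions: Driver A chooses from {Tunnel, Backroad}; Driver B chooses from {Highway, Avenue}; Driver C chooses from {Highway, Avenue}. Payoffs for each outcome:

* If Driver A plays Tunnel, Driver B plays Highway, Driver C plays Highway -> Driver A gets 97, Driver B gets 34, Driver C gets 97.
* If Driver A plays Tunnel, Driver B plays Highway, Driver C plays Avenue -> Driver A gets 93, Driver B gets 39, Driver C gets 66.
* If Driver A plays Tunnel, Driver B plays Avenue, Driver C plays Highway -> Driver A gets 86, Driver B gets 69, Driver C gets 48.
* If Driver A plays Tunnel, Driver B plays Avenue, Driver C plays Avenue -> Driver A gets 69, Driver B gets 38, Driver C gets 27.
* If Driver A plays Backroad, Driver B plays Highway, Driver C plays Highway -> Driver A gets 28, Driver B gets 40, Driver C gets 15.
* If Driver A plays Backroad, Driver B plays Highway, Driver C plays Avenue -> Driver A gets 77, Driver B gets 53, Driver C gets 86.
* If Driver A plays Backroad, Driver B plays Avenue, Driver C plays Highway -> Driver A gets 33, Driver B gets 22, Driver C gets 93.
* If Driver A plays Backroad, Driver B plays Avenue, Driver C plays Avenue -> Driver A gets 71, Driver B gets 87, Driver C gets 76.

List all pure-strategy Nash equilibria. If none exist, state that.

The unique pure-strategy Nash equilibrium is (Tunnel, Avenue, Highway).

(Tunnel, Highway, Highway): Driver B can switch to Avenue (34 → 69). Not NE.
(Tunnel, Highway, Avenue): Driver C can switch to Highway (66 → 97). Not NE.
(Tunnel, Avenue, Highway): Driver A gets 86, best alternative 33; Driver B gets 69, best alternative 34; Driver C gets 48, best alternative 27. No profitable deviation — NE.
(Tunnel, Avenue, Avenue): Driver A can switch to Backroad (69 → 71). Not NE.
(Backroad, Highway, Highway): Driver A can switch to Tunnel (28 → 97). Not NE.
(Backroad, Highway, Avenue): Driver A can switch to Tunnel (77 → 93). Not NE.
(Backroad, Avenue, Highway): Driver A can switch to Tunnel (33 → 86). Not NE.
(The remaining 1 profile has a profitable deviation by the same check.)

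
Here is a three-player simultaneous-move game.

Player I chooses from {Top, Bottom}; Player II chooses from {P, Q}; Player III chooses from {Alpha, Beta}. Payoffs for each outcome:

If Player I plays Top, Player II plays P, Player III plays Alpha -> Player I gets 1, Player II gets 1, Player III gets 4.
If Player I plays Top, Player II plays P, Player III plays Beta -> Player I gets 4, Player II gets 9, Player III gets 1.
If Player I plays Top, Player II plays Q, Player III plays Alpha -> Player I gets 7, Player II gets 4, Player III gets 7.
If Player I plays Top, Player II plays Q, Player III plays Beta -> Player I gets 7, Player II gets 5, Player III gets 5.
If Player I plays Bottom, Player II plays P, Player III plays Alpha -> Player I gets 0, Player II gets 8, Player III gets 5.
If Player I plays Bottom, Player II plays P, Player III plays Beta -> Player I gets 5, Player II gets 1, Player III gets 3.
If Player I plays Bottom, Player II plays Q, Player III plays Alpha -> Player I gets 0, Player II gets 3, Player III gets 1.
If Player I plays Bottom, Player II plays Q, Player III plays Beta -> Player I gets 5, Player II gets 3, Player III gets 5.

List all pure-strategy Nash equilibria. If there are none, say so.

Pure NE: (Top, Q, Alpha)

(Top, P, Alpha): Player II can switch to Q (1 → 4). Not NE.
(Top, P, Beta): Player I can switch to Bottom (4 → 5). Not NE.
(Top, Q, Alpha): Player I gets 7, best alternative 0; Player II gets 4, best alternative 1; Player III gets 7, best alternative 5. No profitable deviation — NE.
(Top, Q, Beta): Player II can switch to P (5 → 9). Not NE.
(Bottom, P, Alpha): Player I can switch to Top (0 → 1). Not NE.
(Bottom, P, Beta): Player II can switch to Q (1 → 3). Not NE.
(Bottom, Q, Alpha): Player I can switch to Top (0 → 7). Not NE.
(The remaining 1 profile has a profitable deviation by the same check.)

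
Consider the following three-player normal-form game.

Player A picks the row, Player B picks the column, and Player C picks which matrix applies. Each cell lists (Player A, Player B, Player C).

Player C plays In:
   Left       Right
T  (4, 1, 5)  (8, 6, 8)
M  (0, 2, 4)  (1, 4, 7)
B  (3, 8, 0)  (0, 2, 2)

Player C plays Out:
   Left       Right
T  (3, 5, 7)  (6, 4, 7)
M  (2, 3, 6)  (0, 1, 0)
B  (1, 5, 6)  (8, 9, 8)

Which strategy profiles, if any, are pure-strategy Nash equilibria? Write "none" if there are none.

The pure Nash equilibria are (T, Left, Out), (T, Right, In), (B, Right, Out).

Check each profile: it is a Nash equilibrium iff no player can strictly gain by switching unilaterally.
(T, Left, In): Player B can switch to Right (1 → 6). Not NE.
(T, Left, Out): Player A gets 3, best alternative 2; Player B gets 5, best alternative 4; Player C gets 7, best alternative 5. No profitable deviation — NE.
(T, Right, In): Player A gets 8, best alternative 1; Player B gets 6, best alternative 1; Player C gets 8, best alternative 7. No profitable deviation — NE.
(T, Right, Out): Player A can switch to B (6 → 8). Not NE.
(M, Left, In): Player A can switch to T (0 → 4). Not NE.
(M, Left, Out): Player A can switch to T (2 → 3). Not NE.
(M, Right, In): Player A can switch to T (1 → 8). Not NE.
(M, Right, Out): Player A can switch to T (0 → 6). Not NE.
(B, Left, In): Player A can switch to T (3 → 4). Not NE.
(B, Left, Out): Player A can switch to T (1 → 3). Not NE.
(B, Right, Out): Player A gets 8, best alternative 6; Player B gets 9, best alternative 5; Player C gets 8, best alternative 2. No profitable deviation — NE.
(The remaining 1 profile has a profitable deviation by the same check.)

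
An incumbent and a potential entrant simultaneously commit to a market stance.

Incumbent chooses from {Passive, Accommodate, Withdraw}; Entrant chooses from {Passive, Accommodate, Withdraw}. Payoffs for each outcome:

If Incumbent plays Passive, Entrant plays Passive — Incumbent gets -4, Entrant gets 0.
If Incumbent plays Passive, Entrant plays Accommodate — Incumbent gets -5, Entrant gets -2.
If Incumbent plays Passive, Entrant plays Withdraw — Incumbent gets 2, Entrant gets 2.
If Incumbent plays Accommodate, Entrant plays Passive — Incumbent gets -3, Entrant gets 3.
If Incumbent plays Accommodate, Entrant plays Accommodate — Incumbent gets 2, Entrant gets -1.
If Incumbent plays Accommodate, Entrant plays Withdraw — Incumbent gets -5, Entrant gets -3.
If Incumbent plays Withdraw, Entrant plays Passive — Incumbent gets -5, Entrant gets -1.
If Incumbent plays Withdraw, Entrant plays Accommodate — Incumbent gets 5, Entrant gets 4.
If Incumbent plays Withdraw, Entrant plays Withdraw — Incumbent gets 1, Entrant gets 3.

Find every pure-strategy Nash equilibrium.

Check each profile: it is a Nash equilibrium iff no player can strictly gain by switching unilaterally.
(Passive, Passive): Incumbent can switch to Accommodate (-4 → -3). Not NE.
(Passive, Accommodate): Incumbent can switch to Accommodate (-5 → 2). Not NE.
(Passive, Withdraw): Incumbent gets 2, best alternative 1; Entrant gets 2, best alternative 0. No profitable deviation — NE.
(Accommodate, Passive): Incumbent gets -3, best alternative -4; Entrant gets 3, best alternative -1. No profitable deviation — NE.
(Accommodate, Accommodate): Incumbent can switch to Withdraw (2 → 5). Not NE.
(Accommodate, Withdraw): Incumbent can switch to Passive (-5 → 2). Not NE.
(Withdraw, Passive): Incumbent can switch to Passive (-5 → -4). Not NE.
(Withdraw, Accommodate): Incumbent gets 5, best alternative 2; Entrant gets 4, best alternative 3. No profitable deviation — NE.
(Withdraw, Withdraw): Incumbent can switch to Passive (1 → 2). Not NE.

The pure Nash equilibria are (Passive, Withdraw); (Accommodate, Passive); (Withdraw, Accommodate).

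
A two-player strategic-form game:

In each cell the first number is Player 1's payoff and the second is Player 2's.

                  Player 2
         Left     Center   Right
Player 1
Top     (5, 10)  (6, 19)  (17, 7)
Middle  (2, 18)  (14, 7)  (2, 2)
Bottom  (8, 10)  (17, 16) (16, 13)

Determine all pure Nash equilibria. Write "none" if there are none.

The unique pure-strategy Nash equilibrium is (Bottom, Center).

Player 1 against Left: payoffs 5, 2, 8 → best response Bottom.
Player 1 against Center: payoffs 6, 14, 17 → best response Bottom.
Player 1 against Right: payoffs 17, 2, 16 → best response Top.
Player 2 against Top: payoffs 10, 19, 7 → best response Center.
Player 2 against Middle: payoffs 18, 7, 2 → best response Left.
Player 2 against Bottom: payoffs 10, 16, 13 → best response Center.
Mutual best responses: (Bottom, Center).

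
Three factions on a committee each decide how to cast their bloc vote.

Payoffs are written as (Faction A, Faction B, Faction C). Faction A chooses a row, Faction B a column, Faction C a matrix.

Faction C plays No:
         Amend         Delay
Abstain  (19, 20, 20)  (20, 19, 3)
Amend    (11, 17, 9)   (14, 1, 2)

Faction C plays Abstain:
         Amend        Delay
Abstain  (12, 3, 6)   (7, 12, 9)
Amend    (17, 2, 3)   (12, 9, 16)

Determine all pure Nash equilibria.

The pure Nash equilibria are (Abstain, Amend, No); (Amend, Delay, Abstain).

(Abstain, Amend, No): Faction A gets 19, best alternative 11; Faction B gets 20, best alternative 19; Faction C gets 20, best alternative 6. No profitable deviation — NE.
(Abstain, Amend, Abstain): Faction A can switch to Amend (12 → 17). Not NE.
(Abstain, Delay, No): Faction B can switch to Amend (19 → 20). Not NE.
(Abstain, Delay, Abstain): Faction A can switch to Amend (7 → 12). Not NE.
(Amend, Amend, No): Faction A can switch to Abstain (11 → 19). Not NE.
(Amend, Amend, Abstain): Faction B can switch to Delay (2 → 9). Not NE.
(Amend, Delay, No): Faction A can switch to Abstain (14 → 20). Not NE.
(Amend, Delay, Abstain): Faction A gets 12, best alternative 7; Faction B gets 9, best alternative 2; Faction C gets 16, best alternative 2. No profitable deviation — NE.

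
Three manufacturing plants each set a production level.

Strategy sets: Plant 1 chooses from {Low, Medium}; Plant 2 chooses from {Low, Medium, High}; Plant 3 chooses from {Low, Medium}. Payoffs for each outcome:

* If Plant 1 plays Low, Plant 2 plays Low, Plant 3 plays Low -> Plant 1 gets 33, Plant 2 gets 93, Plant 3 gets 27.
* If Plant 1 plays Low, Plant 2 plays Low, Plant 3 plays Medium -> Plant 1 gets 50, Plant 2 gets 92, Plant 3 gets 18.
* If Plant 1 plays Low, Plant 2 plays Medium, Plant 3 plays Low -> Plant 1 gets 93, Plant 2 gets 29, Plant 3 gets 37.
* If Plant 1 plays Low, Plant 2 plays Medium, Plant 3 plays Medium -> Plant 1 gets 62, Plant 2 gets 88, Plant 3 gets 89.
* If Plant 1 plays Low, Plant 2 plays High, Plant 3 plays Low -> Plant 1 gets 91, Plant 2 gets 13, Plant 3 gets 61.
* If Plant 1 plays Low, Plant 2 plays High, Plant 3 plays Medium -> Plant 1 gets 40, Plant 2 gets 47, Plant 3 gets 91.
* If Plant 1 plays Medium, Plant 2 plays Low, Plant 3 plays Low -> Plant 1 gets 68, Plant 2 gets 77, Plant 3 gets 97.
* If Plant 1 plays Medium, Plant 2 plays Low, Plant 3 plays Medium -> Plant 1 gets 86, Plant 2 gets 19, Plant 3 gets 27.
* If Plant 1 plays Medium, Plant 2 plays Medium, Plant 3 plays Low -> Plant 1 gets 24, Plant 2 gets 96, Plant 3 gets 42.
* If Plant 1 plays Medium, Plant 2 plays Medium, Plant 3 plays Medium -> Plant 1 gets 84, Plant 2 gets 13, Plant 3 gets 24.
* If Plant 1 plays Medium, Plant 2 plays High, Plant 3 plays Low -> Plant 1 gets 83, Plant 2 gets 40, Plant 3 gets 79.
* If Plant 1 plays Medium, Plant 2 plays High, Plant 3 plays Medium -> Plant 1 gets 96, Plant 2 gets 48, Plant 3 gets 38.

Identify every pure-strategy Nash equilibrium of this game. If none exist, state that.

none

Plant 1 against (Low, Low): payoffs 33, 68 → best response Medium.
Plant 1 against (Low, Medium): payoffs 50, 86 → best response Medium.
Plant 1 against (Medium, Low): payoffs 93, 24 → best response Low.
Plant 1 against (Medium, Medium): payoffs 62, 84 → best response Medium.
Plant 1 against (High, Low): payoffs 91, 83 → best response Low.
Plant 1 against (High, Medium): payoffs 40, 96 → best response Medium.
Plant 2 against (Low, Low): payoffs 93, 29, 13 → best response Low.
Plant 2 against (Low, Medium): payoffs 92, 88, 47 → best response Low.
Plant 2 against (Medium, Low): payoffs 77, 96, 40 → best response Medium.
Plant 2 against (Medium, Medium): payoffs 19, 13, 48 → best response High.
Plant 3 against (Low, Low): payoffs 27, 18 → best response Low.
Plant 3 against (Low, Medium): payoffs 37, 89 → best response Medium.
Plant 3 against (Low, High): payoffs 61, 91 → best response Medium.
Plant 3 against (Medium, Low): payoffs 97, 27 → best response Low.
Plant 3 against (Medium, Medium): payoffs 42, 24 → best response Low.
Plant 3 against (Medium, High): payoffs 79, 38 → best response Low.
No profile is a mutual best response for all players.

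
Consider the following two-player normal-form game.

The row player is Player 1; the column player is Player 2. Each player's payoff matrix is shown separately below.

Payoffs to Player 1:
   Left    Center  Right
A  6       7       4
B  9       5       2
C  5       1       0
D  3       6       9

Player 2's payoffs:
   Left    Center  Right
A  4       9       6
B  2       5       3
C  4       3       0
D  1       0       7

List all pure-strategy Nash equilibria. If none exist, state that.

The pure Nash equilibria are (A, Center) and (D, Right).

For each player, find the best response to each opponent profile; mutual best responses are the pure NE.
Player 1 against Left: payoffs 6, 9, 5, 3 → best response B.
Player 1 against Center: payoffs 7, 5, 1, 6 → best response A.
Player 1 against Right: payoffs 4, 2, 0, 9 → best response D.
Player 2 against A: payoffs 4, 9, 6 → best response Center.
Player 2 against B: payoffs 2, 5, 3 → best response Center.
Player 2 against C: payoffs 4, 3, 0 → best response Left.
Player 2 against D: payoffs 1, 0, 7 → best response Right.
Mutual best responses: (A, Center); (D, Right).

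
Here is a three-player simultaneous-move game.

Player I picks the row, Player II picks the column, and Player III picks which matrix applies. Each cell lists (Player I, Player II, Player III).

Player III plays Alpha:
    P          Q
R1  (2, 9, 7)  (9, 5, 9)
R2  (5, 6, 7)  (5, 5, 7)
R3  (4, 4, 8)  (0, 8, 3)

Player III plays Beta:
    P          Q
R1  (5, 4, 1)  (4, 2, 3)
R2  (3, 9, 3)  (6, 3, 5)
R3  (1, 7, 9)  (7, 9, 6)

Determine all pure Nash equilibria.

(R2, P, Alpha); (R3, Q, Beta)

(R1, P, Alpha): Player I can switch to R2 (2 → 5). Not NE.
(R1, P, Beta): Player III can switch to Alpha (1 → 7). Not NE.
(R1, Q, Alpha): Player II can switch to P (5 → 9). Not NE.
(R1, Q, Beta): Player I can switch to R2 (4 → 6). Not NE.
(R2, P, Alpha): Player I gets 5, best alternative 4; Player II gets 6, best alternative 5; Player III gets 7, best alternative 3. No profitable deviation — NE.
(R2, P, Beta): Player I can switch to R1 (3 → 5). Not NE.
(R2, Q, Alpha): Player I can switch to R1 (5 → 9). Not NE.
(R2, Q, Beta): Player I can switch to R3 (6 → 7). Not NE.
(R3, P, Alpha): Player I can switch to R2 (4 → 5). Not NE.
(R3, P, Beta): Player I can switch to R1 (1 → 5). Not NE.
(R3, Q, Alpha): Player I can switch to R1 (0 → 9). Not NE.
(R3, Q, Beta): Player I gets 7, best alternative 6; Player II gets 9, best alternative 7; Player III gets 6, best alternative 3. No profitable deviation — NE.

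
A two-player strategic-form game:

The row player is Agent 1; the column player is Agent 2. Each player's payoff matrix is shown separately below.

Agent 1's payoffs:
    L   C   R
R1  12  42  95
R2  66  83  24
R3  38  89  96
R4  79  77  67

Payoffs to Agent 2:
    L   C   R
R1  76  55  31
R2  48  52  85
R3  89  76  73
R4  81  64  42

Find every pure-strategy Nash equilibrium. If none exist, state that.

(R4, L)

(R1, L): Agent 1 can switch to R2 (12 → 66). Not NE.
(R1, C): Agent 1 can switch to R2 (42 → 83). Not NE.
(R1, R): Agent 1 can switch to R3 (95 → 96). Not NE.
(R2, L): Agent 1 can switch to R4 (66 → 79). Not NE.
(R2, C): Agent 1 can switch to R3 (83 → 89). Not NE.
(R2, R): Agent 1 can switch to R1 (24 → 95). Not NE.
(R4, L): Agent 1 gets 79, best alternative 66; Agent 2 gets 81, best alternative 64. No profitable deviation — NE.
(The remaining 5 profiles each have a profitable deviation by the same check.)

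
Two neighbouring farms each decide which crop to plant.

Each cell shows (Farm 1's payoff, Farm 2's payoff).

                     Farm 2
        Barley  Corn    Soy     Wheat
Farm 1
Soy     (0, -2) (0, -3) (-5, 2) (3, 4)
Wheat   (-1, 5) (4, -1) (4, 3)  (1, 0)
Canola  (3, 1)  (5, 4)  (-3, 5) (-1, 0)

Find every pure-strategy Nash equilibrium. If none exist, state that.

Farm 1 against Barley: payoffs 0, -1, 3 → best response Canola.
Farm 1 against Corn: payoffs 0, 4, 5 → best response Canola.
Farm 1 against Soy: payoffs -5, 4, -3 → best response Wheat.
Farm 1 against Wheat: payoffs 3, 1, -1 → best response Soy.
Farm 2 against Soy: payoffs -2, -3, 2, 4 → best response Wheat.
Farm 2 against Wheat: payoffs 5, -1, 3, 0 → best response Barley.
Farm 2 against Canola: payoffs 1, 4, 5, 0 → best response Soy.
Mutual best responses: (Soy, Wheat).

(Soy, Wheat)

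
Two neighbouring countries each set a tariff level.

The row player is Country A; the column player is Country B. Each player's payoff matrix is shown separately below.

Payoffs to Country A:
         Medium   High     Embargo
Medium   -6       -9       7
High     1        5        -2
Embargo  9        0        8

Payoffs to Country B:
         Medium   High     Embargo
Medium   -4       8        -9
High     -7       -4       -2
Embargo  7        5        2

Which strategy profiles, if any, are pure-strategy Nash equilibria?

Country A against Medium: payoffs -6, 1, 9 → best response Embargo.
Country A against High: payoffs -9, 5, 0 → best response High.
Country A against Embargo: payoffs 7, -2, 8 → best response Embargo.
Country B against Medium: payoffs -4, 8, -9 → best response High.
Country B against High: payoffs -7, -4, -2 → best response Embargo.
Country B against Embargo: payoffs 7, 5, 2 → best response Medium.
Mutual best responses: (Embargo, Medium).

The unique pure-strategy Nash equilibrium is (Embargo, Medium).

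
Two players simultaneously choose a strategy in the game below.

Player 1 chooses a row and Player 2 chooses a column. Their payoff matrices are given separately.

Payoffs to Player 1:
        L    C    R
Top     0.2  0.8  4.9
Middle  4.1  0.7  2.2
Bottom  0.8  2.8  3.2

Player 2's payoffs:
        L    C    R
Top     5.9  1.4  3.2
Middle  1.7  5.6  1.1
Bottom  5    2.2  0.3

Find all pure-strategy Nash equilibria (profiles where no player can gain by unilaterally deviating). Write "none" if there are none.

Check each profile: it is a Nash equilibrium iff no player can strictly gain by switching unilaterally.
(Top, L): Player 1 can switch to Middle (0.2 → 4.1). Not NE.
(Top, C): Player 1 can switch to Bottom (0.8 → 2.8). Not NE.
(Top, R): Player 2 can switch to L (3.2 → 5.9). Not NE.
(Middle, L): Player 2 can switch to C (1.7 → 5.6). Not NE.
(Middle, C): Player 1 can switch to Top (0.7 → 0.8). Not NE.
(Middle, R): Player 1 can switch to Top (2.2 → 4.9). Not NE.
(The remaining 3 profiles each have a profitable deviation by the same check.)

This game has no pure Nash equilibrium.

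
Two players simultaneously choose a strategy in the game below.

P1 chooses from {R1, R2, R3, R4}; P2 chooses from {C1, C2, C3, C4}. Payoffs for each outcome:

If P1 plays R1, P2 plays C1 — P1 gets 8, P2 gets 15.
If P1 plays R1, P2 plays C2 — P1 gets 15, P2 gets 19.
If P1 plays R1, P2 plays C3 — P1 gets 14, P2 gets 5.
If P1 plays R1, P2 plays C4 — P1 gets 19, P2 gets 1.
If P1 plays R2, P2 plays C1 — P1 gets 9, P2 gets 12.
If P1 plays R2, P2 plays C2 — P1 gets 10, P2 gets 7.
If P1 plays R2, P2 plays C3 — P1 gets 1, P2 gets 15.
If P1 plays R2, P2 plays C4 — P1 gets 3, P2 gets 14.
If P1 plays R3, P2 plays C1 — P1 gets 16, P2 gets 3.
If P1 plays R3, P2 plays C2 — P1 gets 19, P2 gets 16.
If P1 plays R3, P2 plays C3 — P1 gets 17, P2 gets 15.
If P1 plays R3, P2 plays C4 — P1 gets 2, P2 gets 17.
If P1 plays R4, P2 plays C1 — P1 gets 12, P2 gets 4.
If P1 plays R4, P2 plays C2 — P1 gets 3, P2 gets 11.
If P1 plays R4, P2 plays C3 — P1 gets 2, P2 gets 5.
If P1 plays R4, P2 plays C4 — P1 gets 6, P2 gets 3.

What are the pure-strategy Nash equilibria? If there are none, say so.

No pure-strategy Nash equilibrium.

P1 against C1: payoffs 8, 9, 16, 12 → best response R3.
P1 against C2: payoffs 15, 10, 19, 3 → best response R3.
P1 against C3: payoffs 14, 1, 17, 2 → best response R3.
P1 against C4: payoffs 19, 3, 2, 6 → best response R1.
P2 against R1: payoffs 15, 19, 5, 1 → best response C2.
P2 against R2: payoffs 12, 7, 15, 14 → best response C3.
P2 against R3: payoffs 3, 16, 15, 17 → best response C4.
P2 against R4: payoffs 4, 11, 5, 3 → best response C2.
No profile is a mutual best response for all players.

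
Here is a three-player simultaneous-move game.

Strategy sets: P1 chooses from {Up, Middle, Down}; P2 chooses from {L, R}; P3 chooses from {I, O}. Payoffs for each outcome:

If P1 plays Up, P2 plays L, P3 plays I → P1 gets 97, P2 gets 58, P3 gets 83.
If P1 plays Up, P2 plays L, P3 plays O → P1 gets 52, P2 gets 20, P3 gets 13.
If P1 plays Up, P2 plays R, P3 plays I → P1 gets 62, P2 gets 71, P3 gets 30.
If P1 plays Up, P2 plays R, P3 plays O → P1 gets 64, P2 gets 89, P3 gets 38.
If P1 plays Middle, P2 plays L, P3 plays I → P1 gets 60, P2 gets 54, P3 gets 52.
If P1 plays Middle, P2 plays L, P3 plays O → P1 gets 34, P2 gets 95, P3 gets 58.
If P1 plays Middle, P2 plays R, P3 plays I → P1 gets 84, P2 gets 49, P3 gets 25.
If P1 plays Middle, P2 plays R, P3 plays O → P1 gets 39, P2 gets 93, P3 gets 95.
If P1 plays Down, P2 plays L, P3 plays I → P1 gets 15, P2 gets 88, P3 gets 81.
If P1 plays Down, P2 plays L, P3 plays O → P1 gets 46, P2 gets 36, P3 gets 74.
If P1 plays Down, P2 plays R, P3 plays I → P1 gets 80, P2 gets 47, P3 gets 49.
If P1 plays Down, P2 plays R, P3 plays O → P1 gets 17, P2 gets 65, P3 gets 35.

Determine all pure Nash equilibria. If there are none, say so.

(Up, L, I): P2 can switch to R (58 → 71). Not NE.
(Up, L, O): P2 can switch to R (20 → 89). Not NE.
(Up, R, I): P1 can switch to Middle (62 → 84). Not NE.
(Up, R, O): P1 gets 64, best alternative 39; P2 gets 89, best alternative 20; P3 gets 38, best alternative 30. No profitable deviation — NE.
(Middle, L, I): P1 can switch to Up (60 → 97). Not NE.
(Middle, L, O): P1 can switch to Up (34 → 52). Not NE.
(Middle, R, I): P2 can switch to L (49 → 54). Not NE.
(Middle, R, O): P1 can switch to Up (39 → 64). Not NE.
(Down, L, I): P1 can switch to Up (15 → 97). Not NE.
(The remaining 3 profiles each have a profitable deviation by the same check.)

(Up, R, O)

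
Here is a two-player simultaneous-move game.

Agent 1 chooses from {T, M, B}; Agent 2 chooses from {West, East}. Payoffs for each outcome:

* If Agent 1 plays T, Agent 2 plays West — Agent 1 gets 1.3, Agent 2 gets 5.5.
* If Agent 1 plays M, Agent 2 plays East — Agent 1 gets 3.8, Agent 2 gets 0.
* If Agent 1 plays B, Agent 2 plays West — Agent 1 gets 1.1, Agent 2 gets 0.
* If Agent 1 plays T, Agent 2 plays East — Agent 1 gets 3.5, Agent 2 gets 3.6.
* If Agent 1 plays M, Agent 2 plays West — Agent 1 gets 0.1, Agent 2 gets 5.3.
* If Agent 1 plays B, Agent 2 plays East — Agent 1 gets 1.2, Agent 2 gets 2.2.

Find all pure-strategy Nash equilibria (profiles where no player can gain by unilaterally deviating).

(T, West): Agent 1 gets 1.3, best alternative 1.1; Agent 2 gets 5.5, best alternative 3.6. No profitable deviation — NE.
(T, East): Agent 1 can switch to M (3.5 → 3.8). Not NE.
(M, West): Agent 1 can switch to T (0.1 → 1.3). Not NE.
(M, East): Agent 2 can switch to West (0 → 5.3). Not NE.
(B, West): Agent 1 can switch to T (1.1 → 1.3). Not NE.
(B, East): Agent 1 can switch to T (1.2 → 3.5). Not NE.

The unique pure-strategy Nash equilibrium is (T, West).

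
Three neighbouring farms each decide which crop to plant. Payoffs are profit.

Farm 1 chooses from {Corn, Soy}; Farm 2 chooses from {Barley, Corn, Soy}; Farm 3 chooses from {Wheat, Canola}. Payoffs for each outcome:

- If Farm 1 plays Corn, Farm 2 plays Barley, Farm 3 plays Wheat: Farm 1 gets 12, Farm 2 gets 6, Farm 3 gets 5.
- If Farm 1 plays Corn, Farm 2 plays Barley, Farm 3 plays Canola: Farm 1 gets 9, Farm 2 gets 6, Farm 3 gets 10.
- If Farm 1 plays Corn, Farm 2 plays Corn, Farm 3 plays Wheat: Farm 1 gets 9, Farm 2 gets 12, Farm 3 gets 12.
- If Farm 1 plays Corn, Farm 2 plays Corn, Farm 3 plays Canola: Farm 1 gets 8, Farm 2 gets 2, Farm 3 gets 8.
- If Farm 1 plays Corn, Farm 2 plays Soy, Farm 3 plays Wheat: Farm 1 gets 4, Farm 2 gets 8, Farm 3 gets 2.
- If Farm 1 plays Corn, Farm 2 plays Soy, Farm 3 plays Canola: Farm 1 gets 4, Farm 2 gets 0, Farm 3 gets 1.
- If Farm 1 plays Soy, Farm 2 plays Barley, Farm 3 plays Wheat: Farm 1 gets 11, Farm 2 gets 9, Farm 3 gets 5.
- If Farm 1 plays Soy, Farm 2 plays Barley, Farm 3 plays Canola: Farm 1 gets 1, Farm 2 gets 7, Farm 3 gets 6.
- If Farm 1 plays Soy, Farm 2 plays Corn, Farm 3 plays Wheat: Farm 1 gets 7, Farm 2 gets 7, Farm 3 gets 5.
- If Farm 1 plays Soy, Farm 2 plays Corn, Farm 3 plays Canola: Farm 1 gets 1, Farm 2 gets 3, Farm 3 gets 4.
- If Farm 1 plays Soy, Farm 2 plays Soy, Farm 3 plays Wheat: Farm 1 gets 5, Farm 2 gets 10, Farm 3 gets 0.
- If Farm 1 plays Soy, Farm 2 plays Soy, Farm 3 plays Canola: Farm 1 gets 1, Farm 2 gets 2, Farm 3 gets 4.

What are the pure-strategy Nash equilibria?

(Corn, Barley, Wheat): Farm 2 can switch to Corn (6 → 12). Not NE.
(Corn, Barley, Canola): Farm 1 gets 9, best alternative 1; Farm 2 gets 6, best alternative 2; Farm 3 gets 10, best alternative 5. No profitable deviation — NE.
(Corn, Corn, Wheat): Farm 1 gets 9, best alternative 7; Farm 2 gets 12, best alternative 8; Farm 3 gets 12, best alternative 8. No profitable deviation — NE.
(Corn, Corn, Canola): Farm 2 can switch to Barley (2 → 6). Not NE.
(Corn, Soy, Wheat): Farm 1 can switch to Soy (4 → 5). Not NE.
(Corn, Soy, Canola): Farm 2 can switch to Barley (0 → 6). Not NE.
(Soy, Barley, Wheat): Farm 1 can switch to Corn (11 → 12). Not NE.
(Soy, Barley, Canola): Farm 1 can switch to Corn (1 → 9). Not NE.
(The remaining 4 profiles each have a profitable deviation by the same check.)

(Corn, Barley, Canola) and (Corn, Corn, Wheat)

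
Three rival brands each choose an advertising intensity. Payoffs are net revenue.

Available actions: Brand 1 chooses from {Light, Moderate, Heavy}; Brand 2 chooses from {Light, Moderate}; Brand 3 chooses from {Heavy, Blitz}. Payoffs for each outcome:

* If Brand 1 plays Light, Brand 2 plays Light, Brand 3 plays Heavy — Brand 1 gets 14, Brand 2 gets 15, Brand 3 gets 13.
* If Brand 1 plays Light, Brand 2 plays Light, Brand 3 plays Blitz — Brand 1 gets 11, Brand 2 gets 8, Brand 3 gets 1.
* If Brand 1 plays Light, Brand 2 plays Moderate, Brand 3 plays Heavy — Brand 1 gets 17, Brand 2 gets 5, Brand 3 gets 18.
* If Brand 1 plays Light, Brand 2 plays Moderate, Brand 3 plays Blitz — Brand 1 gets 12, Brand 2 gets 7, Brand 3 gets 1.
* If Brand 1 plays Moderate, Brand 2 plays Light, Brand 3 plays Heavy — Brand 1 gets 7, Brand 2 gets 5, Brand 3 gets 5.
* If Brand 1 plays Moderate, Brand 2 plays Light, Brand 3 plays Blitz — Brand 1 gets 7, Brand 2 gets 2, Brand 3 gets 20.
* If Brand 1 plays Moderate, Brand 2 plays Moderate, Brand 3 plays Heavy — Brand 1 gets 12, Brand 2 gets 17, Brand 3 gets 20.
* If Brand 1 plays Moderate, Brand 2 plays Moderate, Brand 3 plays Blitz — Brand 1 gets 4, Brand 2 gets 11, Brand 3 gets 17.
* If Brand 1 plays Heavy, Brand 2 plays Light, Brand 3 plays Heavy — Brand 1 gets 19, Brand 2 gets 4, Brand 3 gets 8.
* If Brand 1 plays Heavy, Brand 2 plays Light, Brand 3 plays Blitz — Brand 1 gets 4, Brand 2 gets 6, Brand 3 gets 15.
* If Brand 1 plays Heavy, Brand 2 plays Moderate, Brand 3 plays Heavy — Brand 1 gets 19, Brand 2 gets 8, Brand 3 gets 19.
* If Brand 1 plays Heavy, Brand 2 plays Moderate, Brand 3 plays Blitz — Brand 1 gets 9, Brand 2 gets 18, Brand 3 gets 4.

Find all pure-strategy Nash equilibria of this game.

Mark each player's best response to every combination of opponents' strategies; a profile where every player is best-responding is a pure Nash equilibrium.
Brand 1 against (Light, Heavy): payoffs 14, 7, 19 → best response Heavy.
Brand 1 against (Light, Blitz): payoffs 11, 7, 4 → best response Light.
Brand 1 against (Moderate, Heavy): payoffs 17, 12, 19 → best response Heavy.
Brand 1 against (Moderate, Blitz): payoffs 12, 4, 9 → best response Light.
Brand 2 against (Light, Heavy): payoffs 15, 5 → best response Light.
Brand 2 against (Light, Blitz): payoffs 8, 7 → best response Light.
Brand 2 against (Moderate, Heavy): payoffs 5, 17 → best response Moderate.
Brand 2 against (Moderate, Blitz): payoffs 2, 11 → best response Moderate.
Brand 2 against (Heavy, Heavy): payoffs 4, 8 → best response Moderate.
Brand 2 against (Heavy, Blitz): payoffs 6, 18 → best response Moderate.
Brand 3 against (Light, Light): payoffs 13, 1 → best response Heavy.
Brand 3 against (Light, Moderate): payoffs 18, 1 → best response Heavy.
Brand 3 against (Moderate, Light): payoffs 5, 20 → best response Blitz.
Brand 3 against (Moderate, Moderate): payoffs 20, 17 → best response Heavy.
Brand 3 against (Heavy, Light): payoffs 8, 15 → best response Blitz.
Brand 3 against (Heavy, Moderate): payoffs 19, 4 → best response Heavy.
Mutual best responses: (Heavy, Moderate, Heavy).

(Heavy, Moderate, Heavy)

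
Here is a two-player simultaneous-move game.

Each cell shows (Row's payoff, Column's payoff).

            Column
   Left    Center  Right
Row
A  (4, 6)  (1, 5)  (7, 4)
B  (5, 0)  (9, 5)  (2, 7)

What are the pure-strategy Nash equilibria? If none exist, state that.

For each strategy profile, look for a profitable unilateral deviation.
(A, Left): Row can switch to B (4 → 5). Not NE.
(A, Center): Row can switch to B (1 → 9). Not NE.
(A, Right): Column can switch to Left (4 → 6). Not NE.
(B, Left): Column can switch to Center (0 → 5). Not NE.
(B, Center): Column can switch to Right (5 → 7). Not NE.
(B, Right): Row can switch to A (2 → 7). Not NE.

This game has no pure Nash equilibrium.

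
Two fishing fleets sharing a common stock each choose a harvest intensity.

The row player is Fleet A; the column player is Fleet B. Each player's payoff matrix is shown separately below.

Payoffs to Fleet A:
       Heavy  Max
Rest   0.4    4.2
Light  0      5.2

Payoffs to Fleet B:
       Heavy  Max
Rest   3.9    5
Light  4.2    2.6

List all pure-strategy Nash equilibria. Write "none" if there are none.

No pure-strategy Nash equilibrium.

For each player, find the best response to each opponent profile; mutual best responses are the pure NE.
Fleet A against Heavy: payoffs 0.4, 0 → best response Rest.
Fleet A against Max: payoffs 4.2, 5.2 → best response Light.
Fleet B against Rest: payoffs 3.9, 5 → best response Max.
Fleet B against Light: payoffs 4.2, 2.6 → best response Heavy.
No profile is a mutual best response for all players.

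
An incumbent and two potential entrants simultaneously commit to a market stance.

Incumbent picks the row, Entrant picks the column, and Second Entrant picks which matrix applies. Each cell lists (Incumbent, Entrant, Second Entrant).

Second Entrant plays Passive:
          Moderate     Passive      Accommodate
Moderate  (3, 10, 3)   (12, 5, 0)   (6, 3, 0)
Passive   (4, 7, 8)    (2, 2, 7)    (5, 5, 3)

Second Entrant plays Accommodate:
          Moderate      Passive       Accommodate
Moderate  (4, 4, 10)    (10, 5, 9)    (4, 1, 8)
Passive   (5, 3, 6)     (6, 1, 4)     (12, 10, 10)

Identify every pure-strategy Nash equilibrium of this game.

(Moderate, Moderate, Passive): Incumbent can switch to Passive (3 → 4). Not NE.
(Moderate, Moderate, Accommodate): Incumbent can switch to Passive (4 → 5). Not NE.
(Moderate, Passive, Passive): Entrant can switch to Moderate (5 → 10). Not NE.
(Moderate, Passive, Accommodate): Incumbent gets 10, best alternative 6; Entrant gets 5, best alternative 4; Second Entrant gets 9, best alternative 0. No profitable deviation — NE.
(Moderate, Accommodate, Passive): Entrant can switch to Moderate (3 → 10). Not NE.
(Moderate, Accommodate, Accommodate): Incumbent can switch to Passive (4 → 12). Not NE.
(Passive, Moderate, Passive): Incumbent gets 4, best alternative 3; Entrant gets 7, best alternative 5; Second Entrant gets 8, best alternative 6. No profitable deviation — NE.
(Passive, Moderate, Accommodate): Entrant can switch to Accommodate (3 → 10). Not NE.
(Passive, Passive, Passive): Incumbent can switch to Moderate (2 → 12). Not NE.
(Passive, Passive, Accommodate): Incumbent can switch to Moderate (6 → 10). Not NE.
(Passive, Accommodate, Passive): Incumbent can switch to Moderate (5 → 6). Not NE.
(Passive, Accommodate, Accommodate): Incumbent gets 12, best alternative 4; Entrant gets 10, best alternative 3; Second Entrant gets 10, best alternative 3. No profitable deviation — NE.

Pure-strategy Nash equilibria: (Moderate, Passive, Accommodate); (Passive, Moderate, Passive); (Passive, Accommodate, Accommodate)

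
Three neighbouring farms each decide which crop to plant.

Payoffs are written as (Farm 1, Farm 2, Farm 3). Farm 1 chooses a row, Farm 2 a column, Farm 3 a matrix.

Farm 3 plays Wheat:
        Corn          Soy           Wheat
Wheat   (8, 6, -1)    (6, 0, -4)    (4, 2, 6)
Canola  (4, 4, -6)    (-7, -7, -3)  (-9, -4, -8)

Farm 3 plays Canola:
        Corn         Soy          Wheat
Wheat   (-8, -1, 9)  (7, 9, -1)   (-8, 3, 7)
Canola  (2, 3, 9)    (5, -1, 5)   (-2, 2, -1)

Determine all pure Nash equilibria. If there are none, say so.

Pure-strategy Nash equilibria: (Wheat, Soy, Canola); (Canola, Corn, Canola)

(Wheat, Corn, Wheat): Farm 3 can switch to Canola (-1 → 9). Not NE.
(Wheat, Corn, Canola): Farm 1 can switch to Canola (-8 → 2). Not NE.
(Wheat, Soy, Wheat): Farm 2 can switch to Corn (0 → 6). Not NE.
(Wheat, Soy, Canola): Farm 1 gets 7, best alternative 5; Farm 2 gets 9, best alternative 3; Farm 3 gets -1, best alternative -4. No profitable deviation — NE.
(Wheat, Wheat, Wheat): Farm 2 can switch to Corn (2 → 6). Not NE.
(Wheat, Wheat, Canola): Farm 1 can switch to Canola (-8 → -2). Not NE.
(Canola, Corn, Wheat): Farm 1 can switch to Wheat (4 → 8). Not NE.
(Canola, Corn, Canola): Farm 1 gets 2, best alternative -8; Farm 2 gets 3, best alternative 2; Farm 3 gets 9, best alternative -6. No profitable deviation — NE.
(Canola, Soy, Wheat): Farm 1 can switch to Wheat (-7 → 6). Not NE.
(Canola, Soy, Canola): Farm 1 can switch to Wheat (5 → 7). Not NE.
(Canola, Wheat, Wheat): Farm 1 can switch to Wheat (-9 → 4). Not NE.
(Canola, Wheat, Canola): Farm 2 can switch to Corn (2 → 3). Not NE.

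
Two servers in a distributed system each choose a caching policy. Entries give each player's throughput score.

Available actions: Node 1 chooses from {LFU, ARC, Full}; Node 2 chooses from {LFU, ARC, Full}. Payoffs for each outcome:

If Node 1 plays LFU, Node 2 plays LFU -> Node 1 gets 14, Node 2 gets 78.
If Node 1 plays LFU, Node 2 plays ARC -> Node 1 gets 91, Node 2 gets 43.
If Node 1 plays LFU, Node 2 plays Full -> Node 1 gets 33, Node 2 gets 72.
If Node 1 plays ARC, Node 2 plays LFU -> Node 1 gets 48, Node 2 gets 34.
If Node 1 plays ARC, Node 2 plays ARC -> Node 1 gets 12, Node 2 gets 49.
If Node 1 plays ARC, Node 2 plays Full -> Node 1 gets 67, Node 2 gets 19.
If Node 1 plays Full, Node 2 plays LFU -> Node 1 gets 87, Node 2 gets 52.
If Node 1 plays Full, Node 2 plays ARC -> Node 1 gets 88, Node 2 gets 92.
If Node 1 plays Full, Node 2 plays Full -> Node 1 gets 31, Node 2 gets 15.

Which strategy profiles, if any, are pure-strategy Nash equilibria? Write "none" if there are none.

none

Check each profile: it is a Nash equilibrium iff no player can strictly gain by switching unilaterally.
(LFU, LFU): Node 1 can switch to ARC (14 → 48). Not NE.
(LFU, ARC): Node 2 can switch to LFU (43 → 78). Not NE.
(LFU, Full): Node 1 can switch to ARC (33 → 67). Not NE.
(ARC, LFU): Node 1 can switch to Full (48 → 87). Not NE.
(ARC, ARC): Node 1 can switch to LFU (12 → 91). Not NE.
(ARC, Full): Node 2 can switch to LFU (19 → 34). Not NE.
(Full, LFU): Node 2 can switch to ARC (52 → 92). Not NE.
(Full, ARC): Node 1 can switch to LFU (88 → 91). Not NE.
(Full, Full): Node 1 can switch to LFU (31 → 33). Not NE.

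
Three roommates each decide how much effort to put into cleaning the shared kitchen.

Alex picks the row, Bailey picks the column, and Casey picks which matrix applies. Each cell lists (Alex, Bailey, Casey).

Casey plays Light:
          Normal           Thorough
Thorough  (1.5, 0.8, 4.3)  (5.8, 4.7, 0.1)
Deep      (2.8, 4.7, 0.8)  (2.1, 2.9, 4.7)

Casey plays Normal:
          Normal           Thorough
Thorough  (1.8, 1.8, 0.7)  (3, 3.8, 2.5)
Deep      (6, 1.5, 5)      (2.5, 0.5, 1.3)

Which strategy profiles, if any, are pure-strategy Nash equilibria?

Pure-strategy Nash equilibria: (Thorough, Thorough, Normal); (Deep, Normal, Normal)

Alex against (Normal, Light): payoffs 1.5, 2.8 → best response Deep.
Alex against (Normal, Normal): payoffs 1.8, 6 → best response Deep.
Alex against (Thorough, Light): payoffs 5.8, 2.1 → best response Thorough.
Alex against (Thorough, Normal): payoffs 3, 2.5 → best response Thorough.
Bailey against (Thorough, Light): payoffs 0.8, 4.7 → best response Thorough.
Bailey against (Thorough, Normal): payoffs 1.8, 3.8 → best response Thorough.
Bailey against (Deep, Light): payoffs 4.7, 2.9 → best response Normal.
Bailey against (Deep, Normal): payoffs 1.5, 0.5 → best response Normal.
Casey against (Thorough, Normal): payoffs 4.3, 0.7 → best response Light.
Casey against (Thorough, Thorough): payoffs 0.1, 2.5 → best response Normal.
Casey against (Deep, Normal): payoffs 0.8, 5 → best response Normal.
Casey against (Deep, Thorough): payoffs 4.7, 1.3 → best response Light.
Mutual best responses: (Thorough, Thorough, Normal); (Deep, Normal, Normal).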